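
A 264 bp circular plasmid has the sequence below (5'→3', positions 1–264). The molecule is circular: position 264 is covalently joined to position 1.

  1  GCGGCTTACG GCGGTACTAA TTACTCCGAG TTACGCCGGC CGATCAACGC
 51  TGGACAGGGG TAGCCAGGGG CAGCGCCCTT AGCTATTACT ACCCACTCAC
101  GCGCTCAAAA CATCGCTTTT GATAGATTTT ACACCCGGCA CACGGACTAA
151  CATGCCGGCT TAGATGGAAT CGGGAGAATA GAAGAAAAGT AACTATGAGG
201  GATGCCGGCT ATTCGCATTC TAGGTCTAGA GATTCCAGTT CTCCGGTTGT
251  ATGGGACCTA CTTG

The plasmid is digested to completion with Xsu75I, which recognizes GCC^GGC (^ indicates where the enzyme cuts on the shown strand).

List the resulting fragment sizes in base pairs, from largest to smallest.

119, 95, 50 bp

Xsu75I sites (GCCGGC) start at positions 35, 154, 204.
Xsu75I cuts after base 3 of each site, so after positions 37, 156, 206.
Circular molecule, 3 cuts → 3 fragments:
  38–156 → 119 bp
  157–206 → 50 bp
  207–264 then 1–37 → 58 + 37 = 95 bp
Sorted largest to smallest: 119, 95, 50 bp.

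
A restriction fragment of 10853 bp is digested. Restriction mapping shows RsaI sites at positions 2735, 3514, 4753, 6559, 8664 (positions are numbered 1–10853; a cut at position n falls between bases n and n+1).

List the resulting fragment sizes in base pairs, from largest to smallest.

Linear molecule, 5 cuts → 6 fragments:
  2735 − 0 = 2735 bp
  3514 − 2735 = 779 bp
  4753 − 3514 = 1239 bp
  6559 − 4753 = 1806 bp
  8664 − 6559 = 2105 bp
  10853 − 8664 = 2189 bp
Sorted largest to smallest: 2735, 2189, 2105, 1806, 1239, 779 bp.

2735, 2189, 2105, 1806, 1239, 779 bp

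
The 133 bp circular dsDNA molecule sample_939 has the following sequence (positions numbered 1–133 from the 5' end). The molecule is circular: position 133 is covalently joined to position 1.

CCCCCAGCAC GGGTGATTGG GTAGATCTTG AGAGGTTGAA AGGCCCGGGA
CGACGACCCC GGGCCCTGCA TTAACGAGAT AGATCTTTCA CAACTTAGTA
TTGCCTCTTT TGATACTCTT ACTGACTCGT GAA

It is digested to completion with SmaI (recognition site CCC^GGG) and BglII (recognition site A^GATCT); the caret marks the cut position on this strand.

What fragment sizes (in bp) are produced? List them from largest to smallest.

SmaI sites (CCCGGG) start at positions 44, 58.
SmaI cuts after base 3 of each site, so after positions 46, 60.
BglII sites (AGATCT) start at positions 23, 81.
BglII cuts after the first base of each site, so after positions 23, 81.
Combined cut positions: 23, 46, 60, 81.
Circular molecule, 4 cuts → 4 fragments:
  24–46 → 23 bp
  47–60 → 14 bp
  61–81 → 21 bp
  82–133 then 1–23 → 52 + 23 = 75 bp
Sorted largest to smallest: 75, 23, 21, 14 bp.

75, 23, 21, 14 bp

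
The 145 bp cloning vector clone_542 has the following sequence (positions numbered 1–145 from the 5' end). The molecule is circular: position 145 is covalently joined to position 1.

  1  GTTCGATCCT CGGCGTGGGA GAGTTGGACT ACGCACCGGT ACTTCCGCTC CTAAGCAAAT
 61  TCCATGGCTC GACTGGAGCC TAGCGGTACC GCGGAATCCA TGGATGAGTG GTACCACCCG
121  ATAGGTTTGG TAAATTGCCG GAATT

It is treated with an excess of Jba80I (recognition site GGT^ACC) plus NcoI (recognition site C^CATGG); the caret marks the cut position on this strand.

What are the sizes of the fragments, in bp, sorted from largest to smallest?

Jba80I sites (GGTACC) start at positions 85, 110.
Jba80I cuts after base 3 of each site, so after positions 87, 112.
NcoI sites (CCATGG) start at positions 62, 98.
NcoI cuts after the first base of each site, so after positions 62, 98.
Combined cut positions: 62, 87, 98, 112.
Circular molecule, 4 cuts → 4 fragments:
  63–87 → 25 bp
  88–98 → 11 bp
  99–112 → 14 bp
  113–145 then 1–62 → 33 + 62 = 95 bp
Sorted largest to smallest: 95, 25, 14, 11 bp.

95, 25, 14, 11 bp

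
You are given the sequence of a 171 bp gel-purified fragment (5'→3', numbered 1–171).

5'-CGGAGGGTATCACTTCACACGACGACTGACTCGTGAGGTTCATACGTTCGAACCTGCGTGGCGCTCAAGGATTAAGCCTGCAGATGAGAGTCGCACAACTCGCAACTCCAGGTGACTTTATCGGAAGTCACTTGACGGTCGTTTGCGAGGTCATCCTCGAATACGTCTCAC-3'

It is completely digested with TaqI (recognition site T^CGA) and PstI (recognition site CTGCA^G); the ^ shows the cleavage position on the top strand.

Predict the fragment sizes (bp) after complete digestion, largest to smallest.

75, 48, 34, 14 bp

TaqI sites (TCGA) start at positions 48, 157.
TaqI cuts after the first base of each site, so after positions 48, 157.
The PstI site (CTGCAG) starts at position 78.
PstI cuts after base 5 of each site (before the last base), so after position 82.
Combined cut positions: 48, 82, 157.
Linear molecule, 3 cuts → 4 fragments:
  1–48 → 48 bp
  49–82 → 34 bp
  83–157 → 75 bp
  158–171 → 14 bp
Sorted largest to smallest: 75, 48, 34, 14 bp.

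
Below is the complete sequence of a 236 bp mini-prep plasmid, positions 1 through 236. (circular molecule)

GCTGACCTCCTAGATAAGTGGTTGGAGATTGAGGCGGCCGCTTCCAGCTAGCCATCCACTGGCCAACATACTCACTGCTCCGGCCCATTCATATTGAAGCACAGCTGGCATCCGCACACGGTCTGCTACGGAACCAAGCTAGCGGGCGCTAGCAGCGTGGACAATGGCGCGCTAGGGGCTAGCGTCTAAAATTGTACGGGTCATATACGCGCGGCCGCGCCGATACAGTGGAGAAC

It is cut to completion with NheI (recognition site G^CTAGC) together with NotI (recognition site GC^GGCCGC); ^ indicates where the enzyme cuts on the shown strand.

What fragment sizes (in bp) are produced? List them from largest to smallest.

91, 59, 34, 30, 12, 10 bp

NheI sites (GCTAGC) start at positions 47, 138, 148, 178.
NheI cuts after the first base of each site, so after positions 47, 138, 148, 178.
NotI sites (GCGGCCGC) start at positions 34, 211.
NotI cuts after base 2 of each site, so after positions 35, 212.
Combined cut positions: 35, 47, 138, 148, 178, 212.
Circular molecule, 6 cuts → 6 fragments:
  36–47 → 12 bp
  48–138 → 91 bp
  139–148 → 10 bp
  149–178 → 30 bp
  179–212 → 34 bp
  213–236 then 1–35 → 24 + 35 = 59 bp
Sorted largest to smallest: 91, 59, 34, 30, 12, 10 bp.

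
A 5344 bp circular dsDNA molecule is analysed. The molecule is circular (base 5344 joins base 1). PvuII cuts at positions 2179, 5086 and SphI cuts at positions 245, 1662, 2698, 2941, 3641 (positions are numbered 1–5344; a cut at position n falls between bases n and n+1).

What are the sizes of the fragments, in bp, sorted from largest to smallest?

1445, 1417, 700, 519, 517, 503, 243 bp

Combined cut positions (sorted): 245, 1662, 2179, 2698, 2941, 3641, 5086.
Circular molecule, 7 cuts → 7 fragments:
  1662 − 245 = 1417 bp
  2179 − 1662 = 517 bp
  2698 − 2179 = 519 bp
  2941 − 2698 = 243 bp
  3641 − 2941 = 700 bp
  5086 − 3641 = 1445 bp
  wrap: 5344 − 5086 + 245 = 503 bp
Sorted largest to smallest: 1445, 1417, 700, 519, 517, 503, 243 bp.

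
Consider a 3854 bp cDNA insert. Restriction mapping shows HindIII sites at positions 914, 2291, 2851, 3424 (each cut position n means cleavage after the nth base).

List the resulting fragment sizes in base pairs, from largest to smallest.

Linear molecule, 4 cuts → 5 fragments:
  914 − 0 = 914 bp
  2291 − 914 = 1377 bp
  2851 − 2291 = 560 bp
  3424 − 2851 = 573 bp
  3854 − 3424 = 430 bp
Sorted largest to smallest: 1377, 914, 573, 560, 430 bp.

1377, 914, 573, 560, 430 bp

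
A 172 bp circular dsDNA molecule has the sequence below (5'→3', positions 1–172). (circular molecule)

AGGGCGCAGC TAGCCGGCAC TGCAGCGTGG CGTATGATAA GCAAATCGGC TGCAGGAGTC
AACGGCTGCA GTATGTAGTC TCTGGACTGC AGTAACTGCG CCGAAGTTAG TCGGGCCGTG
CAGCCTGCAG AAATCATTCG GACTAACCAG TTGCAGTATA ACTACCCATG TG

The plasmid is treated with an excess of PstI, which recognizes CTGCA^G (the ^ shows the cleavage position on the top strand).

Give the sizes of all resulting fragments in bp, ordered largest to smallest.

67, 38, 30, 21, 16 bp

PstI sites (CTGCAG) start at positions 20, 50, 66, 87, 125.
PstI cuts after base 5 of each site (before the last base), so after positions 24, 54, 70, 91, 129.
Circular molecule, 5 cuts → 5 fragments:
  25–54 → 30 bp
  55–70 → 16 bp
  71–91 → 21 bp
  92–129 → 38 bp
  130–172 then 1–24 → 43 + 24 = 67 bp
Sorted largest to smallest: 67, 38, 30, 21, 16 bp.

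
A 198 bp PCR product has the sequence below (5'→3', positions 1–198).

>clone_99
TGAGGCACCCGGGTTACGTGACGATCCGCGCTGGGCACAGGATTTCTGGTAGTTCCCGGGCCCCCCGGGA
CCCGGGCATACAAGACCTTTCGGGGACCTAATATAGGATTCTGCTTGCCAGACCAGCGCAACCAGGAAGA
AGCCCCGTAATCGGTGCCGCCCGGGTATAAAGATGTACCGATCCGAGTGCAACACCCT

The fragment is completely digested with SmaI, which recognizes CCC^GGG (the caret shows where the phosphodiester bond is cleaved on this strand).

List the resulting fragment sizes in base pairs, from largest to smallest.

89, 47, 36, 10, 9, 7 bp

SmaI sites (CCCGGG) start at positions 8, 55, 64, 71, 160.
SmaI cuts after base 3 of each site, so after positions 10, 57, 66, 73, 162.
Linear molecule, 5 cuts → 6 fragments:
  1–10 → 10 bp
  11–57 → 47 bp
  58–66 → 9 bp
  67–73 → 7 bp
  74–162 → 89 bp
  163–198 → 36 bp
Sorted largest to smallest: 89, 47, 36, 10, 9, 7 bp.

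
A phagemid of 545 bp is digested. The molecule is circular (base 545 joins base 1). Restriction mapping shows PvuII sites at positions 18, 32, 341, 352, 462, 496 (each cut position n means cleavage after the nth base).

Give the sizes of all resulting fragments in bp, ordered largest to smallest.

309, 110, 67, 34, 14, 11 bp

Circular molecule, 6 cuts → 6 fragments:
  32 − 18 = 14 bp
  341 − 32 = 309 bp
  352 − 341 = 11 bp
  462 − 352 = 110 bp
  496 − 462 = 34 bp
  wrap: 545 − 496 + 18 = 67 bp
Sorted largest to smallest: 309, 110, 67, 34, 14, 11 bp.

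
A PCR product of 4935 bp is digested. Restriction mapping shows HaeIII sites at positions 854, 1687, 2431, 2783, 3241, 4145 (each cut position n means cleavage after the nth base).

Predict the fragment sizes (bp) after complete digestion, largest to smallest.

Linear molecule, 6 cuts → 7 fragments:
  854 − 0 = 854 bp
  1687 − 854 = 833 bp
  2431 − 1687 = 744 bp
  2783 − 2431 = 352 bp
  3241 − 2783 = 458 bp
  4145 − 3241 = 904 bp
  4935 − 4145 = 790 bp
Sorted largest to smallest: 904, 854, 833, 790, 744, 458, 352 bp.

904, 854, 833, 790, 744, 458, 352 bp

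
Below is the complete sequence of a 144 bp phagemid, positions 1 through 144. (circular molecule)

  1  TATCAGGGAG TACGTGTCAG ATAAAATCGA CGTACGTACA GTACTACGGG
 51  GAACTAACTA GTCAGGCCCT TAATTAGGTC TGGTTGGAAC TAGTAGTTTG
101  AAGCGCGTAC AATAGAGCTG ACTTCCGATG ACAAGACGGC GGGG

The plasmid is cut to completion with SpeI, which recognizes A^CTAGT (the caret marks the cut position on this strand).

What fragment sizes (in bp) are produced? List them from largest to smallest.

SpeI sites (ACTAGT) start at positions 57, 89.
SpeI cuts after the first base of each site, so after positions 57, 89.
Circular molecule, 2 cuts → 2 fragments:
  58–89 → 32 bp
  90–144 then 1–57 → 55 + 57 = 112 bp
Sorted largest to smallest: 112, 32 bp.

112, 32 bp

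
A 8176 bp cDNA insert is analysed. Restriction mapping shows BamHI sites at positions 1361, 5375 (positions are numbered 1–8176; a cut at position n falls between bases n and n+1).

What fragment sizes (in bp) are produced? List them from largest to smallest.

Linear molecule, 2 cuts → 3 fragments:
  1361 − 0 = 1361 bp
  5375 − 1361 = 4014 bp
  8176 − 5375 = 2801 bp
Sorted largest to smallest: 4014, 2801, 1361 bp.

4014, 2801, 1361 bp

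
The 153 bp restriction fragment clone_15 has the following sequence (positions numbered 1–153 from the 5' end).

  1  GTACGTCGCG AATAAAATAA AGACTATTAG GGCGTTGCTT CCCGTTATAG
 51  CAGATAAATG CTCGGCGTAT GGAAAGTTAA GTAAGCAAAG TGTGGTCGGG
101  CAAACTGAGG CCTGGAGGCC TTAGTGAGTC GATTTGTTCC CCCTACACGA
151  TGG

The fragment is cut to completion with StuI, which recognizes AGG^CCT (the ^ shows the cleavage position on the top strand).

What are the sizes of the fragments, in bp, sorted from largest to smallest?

StuI sites (AGGCCT) start at positions 108, 116.
StuI cuts after base 3 of each site, so after positions 110, 118.
Linear molecule, 2 cuts → 3 fragments:
  1–110 → 110 bp
  111–118 → 8 bp
  119–153 → 35 bp
Sorted largest to smallest: 110, 35, 8 bp.

110, 35, 8 bp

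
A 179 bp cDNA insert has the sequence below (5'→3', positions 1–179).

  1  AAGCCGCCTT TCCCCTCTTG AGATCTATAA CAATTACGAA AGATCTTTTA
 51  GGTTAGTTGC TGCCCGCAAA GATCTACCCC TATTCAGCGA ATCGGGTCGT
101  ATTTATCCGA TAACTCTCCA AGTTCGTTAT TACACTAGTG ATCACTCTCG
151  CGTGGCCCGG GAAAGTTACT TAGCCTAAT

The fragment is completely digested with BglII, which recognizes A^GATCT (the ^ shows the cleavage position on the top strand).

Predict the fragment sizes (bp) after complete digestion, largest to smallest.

BglII sites (AGATCT) start at positions 21, 41, 70.
BglII cuts after the first base of each site, so after positions 21, 41, 70.
Linear molecule, 3 cuts → 4 fragments:
  1–21 → 21 bp
  22–41 → 20 bp
  42–70 → 29 bp
  71–179 → 109 bp
Sorted largest to smallest: 109, 29, 21, 20 bp.

109, 29, 21, 20 bp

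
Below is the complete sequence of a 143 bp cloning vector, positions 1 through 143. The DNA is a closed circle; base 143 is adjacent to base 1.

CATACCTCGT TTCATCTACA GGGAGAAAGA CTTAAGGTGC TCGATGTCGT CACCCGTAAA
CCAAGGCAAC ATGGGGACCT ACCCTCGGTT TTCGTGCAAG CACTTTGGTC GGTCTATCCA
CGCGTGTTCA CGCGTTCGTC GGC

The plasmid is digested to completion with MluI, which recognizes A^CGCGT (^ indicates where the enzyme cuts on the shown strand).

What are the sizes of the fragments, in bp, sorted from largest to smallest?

MluI sites (ACGCGT) start at positions 120, 130.
MluI cuts after the first base of each site, so after positions 120, 130.
Circular molecule, 2 cuts → 2 fragments:
  121–130 → 10 bp
  131–143 then 1–120 → 13 + 120 = 133 bp
Sorted largest to smallest: 133, 10 bp.

133, 10 bp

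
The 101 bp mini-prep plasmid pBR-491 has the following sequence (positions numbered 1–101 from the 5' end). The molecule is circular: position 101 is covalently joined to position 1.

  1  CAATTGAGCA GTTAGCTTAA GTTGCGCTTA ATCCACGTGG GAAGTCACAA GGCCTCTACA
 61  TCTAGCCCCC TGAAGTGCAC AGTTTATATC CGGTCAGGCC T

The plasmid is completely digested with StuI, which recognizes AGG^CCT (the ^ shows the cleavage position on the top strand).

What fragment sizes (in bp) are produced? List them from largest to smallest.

StuI sites (AGGCCT) start at positions 50, 96.
StuI cuts after base 3 of each site, so after positions 52, 98.
Circular molecule, 2 cuts → 2 fragments:
  53–98 → 46 bp
  99–101 then 1–52 → 3 + 52 = 55 bp
Sorted largest to smallest: 55, 46 bp.

55, 46 bp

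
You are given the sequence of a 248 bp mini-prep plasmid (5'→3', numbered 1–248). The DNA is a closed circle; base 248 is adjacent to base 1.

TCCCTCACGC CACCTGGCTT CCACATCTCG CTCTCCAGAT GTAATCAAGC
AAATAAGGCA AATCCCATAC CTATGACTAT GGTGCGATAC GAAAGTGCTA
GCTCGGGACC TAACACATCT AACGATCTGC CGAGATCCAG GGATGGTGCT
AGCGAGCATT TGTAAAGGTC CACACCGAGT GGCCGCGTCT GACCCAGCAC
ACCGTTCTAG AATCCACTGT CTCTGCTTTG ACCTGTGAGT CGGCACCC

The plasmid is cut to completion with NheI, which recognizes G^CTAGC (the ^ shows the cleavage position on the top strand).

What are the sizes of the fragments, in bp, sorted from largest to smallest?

197, 51 bp

NheI sites (GCTAGC) start at positions 97, 148.
NheI cuts after the first base of each site, so after positions 97, 148.
Circular molecule, 2 cuts → 2 fragments:
  98–148 → 51 bp
  149–248 then 1–97 → 100 + 97 = 197 bp
Sorted largest to smallest: 197, 51 bp.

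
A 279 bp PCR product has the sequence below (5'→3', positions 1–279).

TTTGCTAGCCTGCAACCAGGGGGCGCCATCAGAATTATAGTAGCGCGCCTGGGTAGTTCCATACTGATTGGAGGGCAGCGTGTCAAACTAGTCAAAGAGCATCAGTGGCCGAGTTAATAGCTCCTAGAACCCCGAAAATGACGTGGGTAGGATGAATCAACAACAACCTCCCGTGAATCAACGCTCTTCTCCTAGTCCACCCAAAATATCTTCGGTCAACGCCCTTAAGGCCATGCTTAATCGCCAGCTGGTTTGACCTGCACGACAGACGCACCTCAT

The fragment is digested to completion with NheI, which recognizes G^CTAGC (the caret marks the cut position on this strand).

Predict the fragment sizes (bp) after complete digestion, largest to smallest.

The NheI site (GCTAGC) starts at position 4.
NheI cuts after the first base of each site, so after position 4.
Linear molecule, 1 cut → 2 fragments:
  1–4 → 4 bp
  5–279 → 275 bp
Sorted largest to smallest: 275, 4 bp.

275, 4 bp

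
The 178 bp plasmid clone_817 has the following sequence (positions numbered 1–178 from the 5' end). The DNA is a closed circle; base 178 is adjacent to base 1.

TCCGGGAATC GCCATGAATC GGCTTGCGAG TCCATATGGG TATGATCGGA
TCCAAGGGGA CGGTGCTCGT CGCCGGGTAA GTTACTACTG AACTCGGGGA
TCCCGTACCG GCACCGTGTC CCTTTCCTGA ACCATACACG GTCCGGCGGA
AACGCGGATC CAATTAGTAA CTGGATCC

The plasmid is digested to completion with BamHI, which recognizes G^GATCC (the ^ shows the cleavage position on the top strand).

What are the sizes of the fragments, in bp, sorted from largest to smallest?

BamHI sites (GGATCC) start at positions 48, 98, 156, 173.
BamHI cuts after the first base of each site, so after positions 48, 98, 156, 173.
Circular molecule, 4 cuts → 4 fragments:
  49–98 → 50 bp
  99–156 → 58 bp
  157–173 → 17 bp
  174–178 then 1–48 → 5 + 48 = 53 bp
Sorted largest to smallest: 58, 53, 50, 17 bp.

58, 53, 50, 17 bp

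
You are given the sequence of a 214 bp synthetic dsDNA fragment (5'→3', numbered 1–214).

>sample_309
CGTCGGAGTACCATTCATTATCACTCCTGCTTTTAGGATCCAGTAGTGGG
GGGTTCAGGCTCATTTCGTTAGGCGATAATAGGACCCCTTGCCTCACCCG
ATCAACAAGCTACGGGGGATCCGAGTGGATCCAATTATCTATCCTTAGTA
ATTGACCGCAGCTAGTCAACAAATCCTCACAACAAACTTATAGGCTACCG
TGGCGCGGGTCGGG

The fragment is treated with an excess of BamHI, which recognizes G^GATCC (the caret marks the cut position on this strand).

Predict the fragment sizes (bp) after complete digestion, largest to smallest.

BamHI sites (GGATCC) start at positions 36, 117, 127.
BamHI cuts after the first base of each site, so after positions 36, 117, 127.
Linear molecule, 3 cuts → 4 fragments:
  1–36 → 36 bp
  37–117 → 81 bp
  118–127 → 10 bp
  128–214 → 87 bp
Sorted largest to smallest: 87, 81, 36, 10 bp.

87, 81, 36, 10 bp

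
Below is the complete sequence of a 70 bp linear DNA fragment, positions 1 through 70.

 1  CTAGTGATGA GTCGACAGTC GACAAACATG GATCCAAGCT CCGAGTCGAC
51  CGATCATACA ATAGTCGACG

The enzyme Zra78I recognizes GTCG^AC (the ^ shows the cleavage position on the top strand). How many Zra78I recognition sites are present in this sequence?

4

GTCGAC occurs starting at positions 11, 18, 45, 64.
Zra78I cuts at 4 sites.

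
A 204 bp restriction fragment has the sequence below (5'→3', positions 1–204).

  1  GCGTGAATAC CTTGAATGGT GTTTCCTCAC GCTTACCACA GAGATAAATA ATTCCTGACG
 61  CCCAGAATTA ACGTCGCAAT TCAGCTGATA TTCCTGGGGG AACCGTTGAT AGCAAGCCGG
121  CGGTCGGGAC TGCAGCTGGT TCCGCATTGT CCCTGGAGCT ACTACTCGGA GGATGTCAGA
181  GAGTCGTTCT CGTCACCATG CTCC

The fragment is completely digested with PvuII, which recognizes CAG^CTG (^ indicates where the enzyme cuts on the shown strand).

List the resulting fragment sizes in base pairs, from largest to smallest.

PvuII sites (CAGCTG) start at positions 82, 133.
PvuII cuts after base 3 of each site, so after positions 84, 135.
Linear molecule, 2 cuts → 3 fragments:
  1–84 → 84 bp
  85–135 → 51 bp
  136–204 → 69 bp
Sorted largest to smallest: 84, 69, 51 bp.

84, 69, 51 bp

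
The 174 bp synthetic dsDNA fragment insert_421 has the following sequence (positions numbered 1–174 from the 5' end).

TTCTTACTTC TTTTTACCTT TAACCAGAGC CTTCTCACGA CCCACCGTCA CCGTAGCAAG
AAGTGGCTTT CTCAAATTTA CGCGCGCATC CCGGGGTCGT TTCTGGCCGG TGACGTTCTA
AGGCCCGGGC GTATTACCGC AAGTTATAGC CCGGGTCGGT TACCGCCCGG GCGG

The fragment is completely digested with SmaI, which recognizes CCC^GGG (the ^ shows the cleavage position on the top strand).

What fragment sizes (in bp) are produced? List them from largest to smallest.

SmaI sites (CCCGGG) start at positions 90, 124, 150, 166.
SmaI cuts after base 3 of each site, so after positions 92, 126, 152, 168.
Linear molecule, 4 cuts → 5 fragments:
  1–92 → 92 bp
  93–126 → 34 bp
  127–152 → 26 bp
  153–168 → 16 bp
  169–174 → 6 bp
Sorted largest to smallest: 92, 34, 26, 16, 6 bp.

92, 34, 26, 16, 6 bp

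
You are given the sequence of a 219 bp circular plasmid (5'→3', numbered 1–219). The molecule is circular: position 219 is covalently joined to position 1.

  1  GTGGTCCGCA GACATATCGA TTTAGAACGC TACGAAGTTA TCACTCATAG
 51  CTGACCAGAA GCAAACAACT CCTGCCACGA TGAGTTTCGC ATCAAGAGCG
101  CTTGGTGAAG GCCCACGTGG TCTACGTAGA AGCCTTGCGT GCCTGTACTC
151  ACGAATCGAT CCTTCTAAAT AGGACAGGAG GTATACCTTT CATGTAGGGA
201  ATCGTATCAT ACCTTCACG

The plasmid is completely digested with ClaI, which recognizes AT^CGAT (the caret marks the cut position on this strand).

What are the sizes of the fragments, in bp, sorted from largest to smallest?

ClaI sites (ATCGAT) start at positions 16, 155.
ClaI cuts after base 2 of each site, so after positions 17, 156.
Circular molecule, 2 cuts → 2 fragments:
  18–156 → 139 bp
  157–219 then 1–17 → 63 + 17 = 80 bp
Sorted largest to smallest: 139, 80 bp.

139, 80 bp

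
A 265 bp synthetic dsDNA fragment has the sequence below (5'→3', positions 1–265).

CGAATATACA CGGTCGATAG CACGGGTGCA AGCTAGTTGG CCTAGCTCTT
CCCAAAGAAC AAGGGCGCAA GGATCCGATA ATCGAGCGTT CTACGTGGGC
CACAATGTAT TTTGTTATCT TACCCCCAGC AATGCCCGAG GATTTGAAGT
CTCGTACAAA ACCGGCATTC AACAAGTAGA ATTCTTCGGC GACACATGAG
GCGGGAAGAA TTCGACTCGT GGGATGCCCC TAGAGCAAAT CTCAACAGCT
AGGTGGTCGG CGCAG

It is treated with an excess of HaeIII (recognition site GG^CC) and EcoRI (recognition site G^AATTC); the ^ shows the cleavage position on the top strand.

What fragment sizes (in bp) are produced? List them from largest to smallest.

HaeIII sites (GGCC) start at positions 39, 98.
HaeIII cuts after base 2 of each site, so after positions 40, 99.
EcoRI sites (GAATTC) start at positions 179, 208.
EcoRI cuts after the first base of each site, so after positions 179, 208.
Combined cut positions: 40, 99, 179, 208.
Linear molecule, 4 cuts → 5 fragments:
  1–40 → 40 bp
  41–99 → 59 bp
  100–179 → 80 bp
  180–208 → 29 bp
  209–265 → 57 bp
Sorted largest to smallest: 80, 59, 57, 40, 29 bp.

80, 59, 57, 40, 29 bp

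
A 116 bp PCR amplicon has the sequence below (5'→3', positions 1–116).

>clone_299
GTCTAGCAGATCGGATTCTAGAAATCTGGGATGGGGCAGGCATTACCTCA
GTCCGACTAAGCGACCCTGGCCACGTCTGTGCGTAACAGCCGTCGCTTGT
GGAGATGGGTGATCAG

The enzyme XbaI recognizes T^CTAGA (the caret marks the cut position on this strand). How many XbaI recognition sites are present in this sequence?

TCTAGA occurs starting at position 17.
XbaI cuts at 1 site.

1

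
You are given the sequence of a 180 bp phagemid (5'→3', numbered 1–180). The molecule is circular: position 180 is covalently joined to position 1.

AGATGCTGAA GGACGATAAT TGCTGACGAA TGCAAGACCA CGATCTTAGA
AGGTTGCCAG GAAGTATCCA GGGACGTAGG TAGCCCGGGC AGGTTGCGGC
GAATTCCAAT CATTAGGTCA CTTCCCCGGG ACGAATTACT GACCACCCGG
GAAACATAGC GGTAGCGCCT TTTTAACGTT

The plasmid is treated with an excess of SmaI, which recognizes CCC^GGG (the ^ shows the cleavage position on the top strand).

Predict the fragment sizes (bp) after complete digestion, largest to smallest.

118, 41, 21 bp

SmaI sites (CCCGGG) start at positions 84, 125, 146.
SmaI cuts after base 3 of each site, so after positions 86, 127, 148.
Circular molecule, 3 cuts → 3 fragments:
  87–127 → 41 bp
  128–148 → 21 bp
  149–180 then 1–86 → 32 + 86 = 118 bp
Sorted largest to smallest: 118, 41, 21 bp.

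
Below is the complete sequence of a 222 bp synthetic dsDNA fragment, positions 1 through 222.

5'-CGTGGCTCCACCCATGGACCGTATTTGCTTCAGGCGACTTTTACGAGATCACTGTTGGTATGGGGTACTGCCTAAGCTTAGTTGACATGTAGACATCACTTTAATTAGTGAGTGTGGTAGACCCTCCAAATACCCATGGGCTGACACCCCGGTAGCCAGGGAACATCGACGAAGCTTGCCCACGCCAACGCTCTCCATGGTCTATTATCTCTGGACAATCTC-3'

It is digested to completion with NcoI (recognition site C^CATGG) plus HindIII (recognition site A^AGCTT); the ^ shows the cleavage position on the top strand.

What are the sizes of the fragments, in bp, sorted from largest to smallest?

62, 60, 38, 27, 23, 12 bp

NcoI sites (CCATGG) start at positions 12, 134, 195.
NcoI cuts after the first base of each site, so after positions 12, 134, 195.
HindIII sites (AAGCTT) start at positions 74, 172.
HindIII cuts after the first base of each site, so after positions 74, 172.
Combined cut positions: 12, 74, 134, 172, 195.
Linear molecule, 5 cuts → 6 fragments:
  1–12 → 12 bp
  13–74 → 62 bp
  75–134 → 60 bp
  135–172 → 38 bp
  173–195 → 23 bp
  196–222 → 27 bp
Sorted largest to smallest: 62, 60, 38, 27, 23, 12 bp.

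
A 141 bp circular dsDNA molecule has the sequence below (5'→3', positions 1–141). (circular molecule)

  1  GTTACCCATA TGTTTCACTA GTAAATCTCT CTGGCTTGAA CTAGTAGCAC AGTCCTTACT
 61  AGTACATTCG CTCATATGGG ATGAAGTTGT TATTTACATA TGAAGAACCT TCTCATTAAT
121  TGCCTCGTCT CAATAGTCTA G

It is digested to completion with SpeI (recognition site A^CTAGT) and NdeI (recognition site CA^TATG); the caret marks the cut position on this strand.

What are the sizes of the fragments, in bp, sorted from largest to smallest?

51, 24, 23, 18, 16, 9 bp

SpeI sites (ACTAGT) start at positions 17, 40, 58.
SpeI cuts after the first base of each site, so after positions 17, 40, 58.
NdeI sites (CATATG) start at positions 7, 73, 97.
NdeI cuts after base 2 of each site, so after positions 8, 74, 98.
Combined cut positions: 8, 17, 40, 58, 74, 98.
Circular molecule, 6 cuts → 6 fragments:
  9–17 → 9 bp
  18–40 → 23 bp
  41–58 → 18 bp
  59–74 → 16 bp
  75–98 → 24 bp
  99–141 then 1–8 → 43 + 8 = 51 bp
Sorted largest to smallest: 51, 24, 23, 18, 16, 9 bp.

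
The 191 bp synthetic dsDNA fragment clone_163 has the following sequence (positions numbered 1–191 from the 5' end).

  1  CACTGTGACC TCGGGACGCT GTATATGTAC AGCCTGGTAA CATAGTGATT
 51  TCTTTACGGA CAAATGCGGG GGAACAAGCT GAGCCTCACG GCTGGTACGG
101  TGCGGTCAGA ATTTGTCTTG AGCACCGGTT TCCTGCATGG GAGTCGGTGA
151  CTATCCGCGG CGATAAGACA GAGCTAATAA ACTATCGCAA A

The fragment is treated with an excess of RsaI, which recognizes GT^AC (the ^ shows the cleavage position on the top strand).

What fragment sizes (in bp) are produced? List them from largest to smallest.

95, 68, 28 bp

RsaI sites (GTAC) start at positions 27, 95.
RsaI cuts after base 2 of each site, so after positions 28, 96.
Linear molecule, 2 cuts → 3 fragments:
  1–28 → 28 bp
  29–96 → 68 bp
  97–191 → 95 bp
Sorted largest to smallest: 95, 68, 28 bp.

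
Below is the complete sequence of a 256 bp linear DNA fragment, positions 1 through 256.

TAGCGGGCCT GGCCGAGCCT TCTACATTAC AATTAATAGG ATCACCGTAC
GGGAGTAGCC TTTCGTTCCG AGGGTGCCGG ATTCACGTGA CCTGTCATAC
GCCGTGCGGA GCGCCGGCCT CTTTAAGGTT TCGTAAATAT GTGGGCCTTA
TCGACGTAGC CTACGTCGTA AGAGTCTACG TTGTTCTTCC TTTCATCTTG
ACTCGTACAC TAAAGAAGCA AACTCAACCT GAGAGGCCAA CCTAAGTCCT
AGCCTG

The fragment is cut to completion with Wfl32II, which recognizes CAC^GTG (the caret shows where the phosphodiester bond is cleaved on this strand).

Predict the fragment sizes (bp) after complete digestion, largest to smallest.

The Wfl32II site (CACGTG) starts at position 84.
Wfl32II cuts after base 3 of each site, so after position 86.
Linear molecule, 1 cut → 2 fragments:
  1–86 → 86 bp
  87–256 → 170 bp
Sorted largest to smallest: 170, 86 bp.

170, 86 bp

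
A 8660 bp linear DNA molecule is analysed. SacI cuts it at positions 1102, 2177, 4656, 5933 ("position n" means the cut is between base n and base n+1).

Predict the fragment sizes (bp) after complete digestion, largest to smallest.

2727, 2479, 1277, 1102, 1075 bp

Linear molecule, 4 cuts → 5 fragments:
  1102 − 0 = 1102 bp
  2177 − 1102 = 1075 bp
  4656 − 2177 = 2479 bp
  5933 − 4656 = 1277 bp
  8660 − 5933 = 2727 bp
Sorted largest to smallest: 2727, 2479, 1277, 1102, 1075 bp.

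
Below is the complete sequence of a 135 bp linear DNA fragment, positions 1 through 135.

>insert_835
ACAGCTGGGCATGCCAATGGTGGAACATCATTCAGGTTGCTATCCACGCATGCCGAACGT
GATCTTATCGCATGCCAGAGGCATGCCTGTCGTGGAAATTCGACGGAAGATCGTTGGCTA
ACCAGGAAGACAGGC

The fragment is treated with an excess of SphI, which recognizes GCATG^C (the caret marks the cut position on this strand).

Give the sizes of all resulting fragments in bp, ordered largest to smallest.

50, 39, 22, 13, 11 bp

SphI sites (GCATGC) start at positions 9, 48, 70, 81.
SphI cuts after base 5 of each site (before the last base), so after positions 13, 52, 74, 85.
Linear molecule, 4 cuts → 5 fragments:
  1–13 → 13 bp
  14–52 → 39 bp
  53–74 → 22 bp
  75–85 → 11 bp
  86–135 → 50 bp
Sorted largest to smallest: 50, 39, 22, 13, 11 bp.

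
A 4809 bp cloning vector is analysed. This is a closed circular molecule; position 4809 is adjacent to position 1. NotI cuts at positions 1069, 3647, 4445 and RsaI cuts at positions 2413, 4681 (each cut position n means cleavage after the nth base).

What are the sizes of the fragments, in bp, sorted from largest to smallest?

Combined cut positions (sorted): 1069, 2413, 3647, 4445, 4681.
Circular molecule, 5 cuts → 5 fragments:
  2413 − 1069 = 1344 bp
  3647 − 2413 = 1234 bp
  4445 − 3647 = 798 bp
  4681 − 4445 = 236 bp
  wrap: 4809 − 4681 + 1069 = 1197 bp
Sorted largest to smallest: 1344, 1234, 1197, 798, 236 bp.

1344, 1234, 1197, 798, 236 bp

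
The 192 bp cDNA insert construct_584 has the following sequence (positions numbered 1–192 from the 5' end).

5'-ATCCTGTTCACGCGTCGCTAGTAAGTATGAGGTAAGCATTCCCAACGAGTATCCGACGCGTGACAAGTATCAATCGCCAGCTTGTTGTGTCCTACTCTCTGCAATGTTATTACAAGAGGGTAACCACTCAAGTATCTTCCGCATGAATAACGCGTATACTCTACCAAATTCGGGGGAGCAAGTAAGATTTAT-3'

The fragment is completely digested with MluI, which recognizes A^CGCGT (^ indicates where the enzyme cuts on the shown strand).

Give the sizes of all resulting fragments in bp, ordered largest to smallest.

94, 46, 42, 10 bp

MluI sites (ACGCGT) start at positions 10, 56, 150.
MluI cuts after the first base of each site, so after positions 10, 56, 150.
Linear molecule, 3 cuts → 4 fragments:
  1–10 → 10 bp
  11–56 → 46 bp
  57–150 → 94 bp
  151–192 → 42 bp
Sorted largest to smallest: 94, 46, 42, 10 bp.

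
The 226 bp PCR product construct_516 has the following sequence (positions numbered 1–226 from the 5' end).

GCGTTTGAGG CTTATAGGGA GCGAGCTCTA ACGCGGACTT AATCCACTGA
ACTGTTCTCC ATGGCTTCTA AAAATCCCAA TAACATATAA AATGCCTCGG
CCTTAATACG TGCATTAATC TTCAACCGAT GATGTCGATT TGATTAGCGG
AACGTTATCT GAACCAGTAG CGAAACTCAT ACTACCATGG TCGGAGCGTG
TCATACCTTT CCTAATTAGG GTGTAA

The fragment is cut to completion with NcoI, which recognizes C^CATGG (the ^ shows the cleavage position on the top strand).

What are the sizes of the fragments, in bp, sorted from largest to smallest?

126, 59, 41 bp

NcoI sites (CCATGG) start at positions 59, 185.
NcoI cuts after the first base of each site, so after positions 59, 185.
Linear molecule, 2 cuts → 3 fragments:
  1–59 → 59 bp
  60–185 → 126 bp
  186–226 → 41 bp
Sorted largest to smallest: 126, 59, 41 bp.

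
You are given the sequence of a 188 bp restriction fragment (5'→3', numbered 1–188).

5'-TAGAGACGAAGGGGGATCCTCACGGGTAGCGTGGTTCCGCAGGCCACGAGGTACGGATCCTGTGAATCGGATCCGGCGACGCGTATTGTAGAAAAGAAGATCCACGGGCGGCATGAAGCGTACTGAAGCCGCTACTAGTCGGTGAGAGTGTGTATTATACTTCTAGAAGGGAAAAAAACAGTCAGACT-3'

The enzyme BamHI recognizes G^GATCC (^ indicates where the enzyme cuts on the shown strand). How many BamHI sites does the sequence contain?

3

GGATCC occurs starting at positions 14, 55, 69.
BamHI cuts at 3 sites.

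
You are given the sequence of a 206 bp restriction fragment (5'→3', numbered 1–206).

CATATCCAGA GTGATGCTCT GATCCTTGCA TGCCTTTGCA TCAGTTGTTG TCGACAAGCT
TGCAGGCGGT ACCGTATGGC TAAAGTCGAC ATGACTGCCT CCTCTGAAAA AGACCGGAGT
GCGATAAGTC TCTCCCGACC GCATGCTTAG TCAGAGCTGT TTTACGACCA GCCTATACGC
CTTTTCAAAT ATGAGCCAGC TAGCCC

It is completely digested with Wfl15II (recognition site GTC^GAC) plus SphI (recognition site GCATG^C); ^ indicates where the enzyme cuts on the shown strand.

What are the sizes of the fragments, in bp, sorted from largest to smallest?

Wfl15II sites (GTCGAC) start at positions 50, 85.
Wfl15II cuts after base 3 of each site, so after positions 52, 87.
SphI sites (GCATGC) start at positions 28, 141.
SphI cuts after base 5 of each site (before the last base), so after positions 32, 145.
Combined cut positions: 32, 52, 87, 145.
Linear molecule, 4 cuts → 5 fragments:
  1–32 → 32 bp
  33–52 → 20 bp
  53–87 → 35 bp
  88–145 → 58 bp
  146–206 → 61 bp
Sorted largest to smallest: 61, 58, 35, 32, 20 bp.

61, 58, 35, 32, 20 bp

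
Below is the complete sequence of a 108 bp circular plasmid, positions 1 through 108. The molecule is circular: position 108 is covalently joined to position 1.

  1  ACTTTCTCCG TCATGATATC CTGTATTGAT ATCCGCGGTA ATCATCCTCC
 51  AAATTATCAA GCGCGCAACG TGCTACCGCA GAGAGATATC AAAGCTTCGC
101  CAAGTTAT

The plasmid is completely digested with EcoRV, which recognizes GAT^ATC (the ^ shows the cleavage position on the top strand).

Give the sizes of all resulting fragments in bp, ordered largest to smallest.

EcoRV sites (GATATC) start at positions 15, 28, 85.
EcoRV cuts after base 3 of each site, so after positions 17, 30, 87.
Circular molecule, 3 cuts → 3 fragments:
  18–30 → 13 bp
  31–87 → 57 bp
  88–108 then 1–17 → 21 + 17 = 38 bp
Sorted largest to smallest: 57, 38, 13 bp.

57, 38, 13 bp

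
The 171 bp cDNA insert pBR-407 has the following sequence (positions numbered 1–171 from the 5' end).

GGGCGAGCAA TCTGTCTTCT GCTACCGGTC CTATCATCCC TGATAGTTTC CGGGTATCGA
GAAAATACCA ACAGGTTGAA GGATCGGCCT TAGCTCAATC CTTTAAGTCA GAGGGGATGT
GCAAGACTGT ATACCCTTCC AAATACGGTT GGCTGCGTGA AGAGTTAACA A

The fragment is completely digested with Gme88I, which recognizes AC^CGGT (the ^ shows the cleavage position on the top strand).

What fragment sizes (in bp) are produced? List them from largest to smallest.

The Gme88I site (ACCGGT) starts at position 24.
Gme88I cuts after base 2 of each site, so after position 25.
Linear molecule, 1 cut → 2 fragments:
  1–25 → 25 bp
  26–171 → 146 bp
Sorted largest to smallest: 146, 25 bp.

146, 25 bp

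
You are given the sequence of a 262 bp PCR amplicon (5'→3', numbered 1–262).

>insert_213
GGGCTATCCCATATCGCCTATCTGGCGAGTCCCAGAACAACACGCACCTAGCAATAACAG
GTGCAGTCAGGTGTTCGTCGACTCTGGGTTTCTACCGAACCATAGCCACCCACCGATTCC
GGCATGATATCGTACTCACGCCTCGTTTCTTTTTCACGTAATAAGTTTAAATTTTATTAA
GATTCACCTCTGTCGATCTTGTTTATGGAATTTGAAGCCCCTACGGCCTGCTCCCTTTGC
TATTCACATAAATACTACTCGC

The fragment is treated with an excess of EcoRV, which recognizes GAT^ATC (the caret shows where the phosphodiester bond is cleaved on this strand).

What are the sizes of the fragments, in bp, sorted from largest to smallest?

134, 128 bp

The EcoRV site (GATATC) starts at position 126.
EcoRV cuts after base 3 of each site, so after position 128.
Linear molecule, 1 cut → 2 fragments:
  1–128 → 128 bp
  129–262 → 134 bp
Sorted largest to smallest: 134, 128 bp.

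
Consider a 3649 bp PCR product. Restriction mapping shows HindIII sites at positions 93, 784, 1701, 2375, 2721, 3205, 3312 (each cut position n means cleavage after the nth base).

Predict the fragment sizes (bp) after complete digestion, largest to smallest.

917, 691, 674, 484, 346, 337, 107, 93 bp

Linear molecule, 7 cuts → 8 fragments:
  93 − 0 = 93 bp
  784 − 93 = 691 bp
  1701 − 784 = 917 bp
  2375 − 1701 = 674 bp
  2721 − 2375 = 346 bp
  3205 − 2721 = 484 bp
  3312 − 3205 = 107 bp
  3649 − 3312 = 337 bp
Sorted largest to smallest: 917, 691, 674, 484, 346, 337, 107, 93 bp.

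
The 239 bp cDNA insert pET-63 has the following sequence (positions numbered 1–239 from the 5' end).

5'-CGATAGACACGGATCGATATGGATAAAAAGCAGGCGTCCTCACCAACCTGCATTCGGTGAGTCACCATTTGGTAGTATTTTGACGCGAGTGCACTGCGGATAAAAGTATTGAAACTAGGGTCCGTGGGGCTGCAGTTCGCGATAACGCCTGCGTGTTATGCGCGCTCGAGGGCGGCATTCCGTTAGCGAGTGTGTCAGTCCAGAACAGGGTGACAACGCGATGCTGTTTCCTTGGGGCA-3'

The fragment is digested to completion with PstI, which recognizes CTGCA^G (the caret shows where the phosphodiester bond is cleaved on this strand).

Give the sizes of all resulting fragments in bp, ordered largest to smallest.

The PstI site (CTGCAG) starts at position 130.
PstI cuts after base 5 of each site (before the last base), so after position 134.
Linear molecule, 1 cut → 2 fragments:
  1–134 → 134 bp
  135–239 → 105 bp
Sorted largest to smallest: 134, 105 bp.

134, 105 bp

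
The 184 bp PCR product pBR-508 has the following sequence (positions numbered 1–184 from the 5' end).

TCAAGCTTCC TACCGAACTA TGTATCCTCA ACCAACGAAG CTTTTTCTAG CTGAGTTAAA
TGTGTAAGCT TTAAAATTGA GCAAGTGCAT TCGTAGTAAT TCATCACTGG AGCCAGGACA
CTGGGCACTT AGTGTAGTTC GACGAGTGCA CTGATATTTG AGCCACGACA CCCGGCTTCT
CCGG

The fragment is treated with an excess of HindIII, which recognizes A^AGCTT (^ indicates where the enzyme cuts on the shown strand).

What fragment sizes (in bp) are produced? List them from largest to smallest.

HindIII sites (AAGCTT) start at positions 3, 38, 66.
HindIII cuts after the first base of each site, so after positions 3, 38, 66.
Linear molecule, 3 cuts → 4 fragments:
  1–3 → 3 bp
  4–38 → 35 bp
  39–66 → 28 bp
  67–184 → 118 bp
Sorted largest to smallest: 118, 35, 28, 3 bp.

118, 35, 28, 3 bp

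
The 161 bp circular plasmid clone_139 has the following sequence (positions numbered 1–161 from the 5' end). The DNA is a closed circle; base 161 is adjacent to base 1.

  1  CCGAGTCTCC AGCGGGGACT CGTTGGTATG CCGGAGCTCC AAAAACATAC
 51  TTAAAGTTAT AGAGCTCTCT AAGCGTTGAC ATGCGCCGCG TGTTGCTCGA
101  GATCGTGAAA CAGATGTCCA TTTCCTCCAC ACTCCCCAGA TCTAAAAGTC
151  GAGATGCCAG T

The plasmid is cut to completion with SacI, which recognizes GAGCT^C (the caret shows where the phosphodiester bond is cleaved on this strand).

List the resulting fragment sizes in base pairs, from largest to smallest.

133, 28 bp

SacI sites (GAGCTC) start at positions 34, 62.
SacI cuts after base 5 of each site (before the last base), so after positions 38, 66.
Circular molecule, 2 cuts → 2 fragments:
  39–66 → 28 bp
  67–161 then 1–38 → 95 + 38 = 133 bp
Sorted largest to smallest: 133, 28 bp.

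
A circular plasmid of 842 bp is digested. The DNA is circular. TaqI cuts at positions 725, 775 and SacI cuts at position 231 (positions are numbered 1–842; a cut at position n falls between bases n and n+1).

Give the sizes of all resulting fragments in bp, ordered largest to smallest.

494, 298, 50 bp

Combined cut positions (sorted): 231, 725, 775.
Circular molecule, 3 cuts → 3 fragments:
  725 − 231 = 494 bp
  775 − 725 = 50 bp
  wrap: 842 − 775 + 231 = 298 bp
Sorted largest to smallest: 494, 298, 50 bp.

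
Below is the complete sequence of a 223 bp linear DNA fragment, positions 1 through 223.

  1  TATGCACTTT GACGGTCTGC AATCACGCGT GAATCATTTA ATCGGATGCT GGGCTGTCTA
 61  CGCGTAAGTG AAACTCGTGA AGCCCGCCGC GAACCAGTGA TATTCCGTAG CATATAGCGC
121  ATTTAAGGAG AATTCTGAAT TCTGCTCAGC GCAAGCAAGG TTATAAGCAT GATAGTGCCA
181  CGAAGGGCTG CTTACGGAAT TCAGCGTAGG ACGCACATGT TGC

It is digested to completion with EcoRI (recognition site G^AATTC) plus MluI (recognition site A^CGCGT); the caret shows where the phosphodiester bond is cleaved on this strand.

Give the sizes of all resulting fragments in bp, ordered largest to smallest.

70, 60, 35, 26, 25, 7 bp

EcoRI sites (GAATTC) start at positions 130, 137, 197.
EcoRI cuts after the first base of each site, so after positions 130, 137, 197.
MluI sites (ACGCGT) start at positions 25, 60.
MluI cuts after the first base of each site, so after positions 25, 60.
Combined cut positions: 25, 60, 130, 137, 197.
Linear molecule, 5 cuts → 6 fragments:
  1–25 → 25 bp
  26–60 → 35 bp
  61–130 → 70 bp
  131–137 → 7 bp
  138–197 → 60 bp
  198–223 → 26 bp
Sorted largest to smallest: 70, 60, 35, 26, 25, 7 bp.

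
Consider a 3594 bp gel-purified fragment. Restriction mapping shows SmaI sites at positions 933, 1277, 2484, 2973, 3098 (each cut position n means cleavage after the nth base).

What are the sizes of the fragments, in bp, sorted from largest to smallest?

1207, 933, 496, 489, 344, 125 bp

Linear molecule, 5 cuts → 6 fragments:
  933 − 0 = 933 bp
  1277 − 933 = 344 bp
  2484 − 1277 = 1207 bp
  2973 − 2484 = 489 bp
  3098 − 2973 = 125 bp
  3594 − 3098 = 496 bp
Sorted largest to smallest: 1207, 933, 496, 489, 344, 125 bp.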